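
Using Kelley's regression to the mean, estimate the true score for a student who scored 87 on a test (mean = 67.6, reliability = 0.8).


T_est = rxx * X + (1 - rxx) * mean
T_est = 0.8 * 87 + 0.2 * 67.6
T_est = 69.6 + 13.52
T_est = 83.12

83.12


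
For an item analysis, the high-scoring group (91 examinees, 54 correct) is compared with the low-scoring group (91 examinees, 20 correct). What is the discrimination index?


p_upper = 54/91 = 0.5934
p_lower = 20/91 = 0.2198
D = 0.5934 - 0.2198 = 0.3736

0.3736


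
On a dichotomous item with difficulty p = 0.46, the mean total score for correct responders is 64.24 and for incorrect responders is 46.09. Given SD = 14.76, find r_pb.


q = 1 - p = 0.54
rpb = ((M1 - M0) / SD) * sqrt(p * q)
rpb = ((64.24 - 46.09) / 14.76) * sqrt(0.46 * 0.54)
rpb = 0.6129

0.6129


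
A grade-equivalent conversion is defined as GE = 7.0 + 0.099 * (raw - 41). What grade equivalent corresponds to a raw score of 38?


raw - median = 38 - 41 = -3
slope * diff = 0.099 * -3 = -0.297
GE = 7.0 + -0.297
GE = 6.703

6.703


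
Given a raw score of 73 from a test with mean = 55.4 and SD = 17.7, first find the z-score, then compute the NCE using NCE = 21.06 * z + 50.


z = (X - mean) / SD = (73 - 55.4) / 17.7
z = 17.6 / 17.7
z = 0.9944
NCE = NCE = 21.06z + 50
Carry z at full precision (z = 17.6 / 17.7) into the conversion:
NCE = 21.06 * (17.6 / 17.7) + 50 = 370.656 / 17.7 + 50
NCE = 20.941 + 50
NCE = 70.941

70.941


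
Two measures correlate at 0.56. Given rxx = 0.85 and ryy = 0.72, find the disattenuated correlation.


r_corrected = rxy / sqrt(rxx * ryy)
= 0.56 / sqrt(0.85 * 0.72)
= 0.56 / sqrt(0.612)
= 0.56 / 0.782304
r_corrected = 0.7158

0.7158


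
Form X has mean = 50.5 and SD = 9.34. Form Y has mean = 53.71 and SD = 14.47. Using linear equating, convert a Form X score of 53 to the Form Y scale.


slope = SD_Y / SD_X = 14.47 / 9.34 ~ 1.5493
intercept = mean_Y - slope * mean_X = 53.71 - (14.47 / 9.34) * 50.5 ~ -24.5272
Y = slope * X + intercept. To avoid rounding drift from the rounded slope/intercept, evaluate the equivalent form Y = mean_Y + SD_Y * (X - mean_X) / SD_X at full precision:
Y = 53.71 + 14.47 * (53 - 50.5) / 9.34
Y = 53.71 + 14.47 * 2.5 / 9.34
Y = 53.71 + 36.175 / 9.34
Y = 53.71 + 3.8731
Y = 57.5831

57.5831


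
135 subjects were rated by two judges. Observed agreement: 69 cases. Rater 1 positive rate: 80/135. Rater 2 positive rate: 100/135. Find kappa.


P_o = 69/135 = 0.511111
P_e = (80*100 + 55*35) / 18225 = 0.544582
kappa = (P_o - P_e) / (1 - P_e)
kappa = (0.511111 - 0.544582) / (1 - 0.544582)
kappa = -0.0735

-0.0735


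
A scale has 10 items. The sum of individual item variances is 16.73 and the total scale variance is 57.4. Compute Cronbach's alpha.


alpha = (k/(k-1)) * (1 - sum(si^2)/s_total^2)
= (10/9) * (1 - 16.73/57.4)
alpha = 0.7873

0.7873


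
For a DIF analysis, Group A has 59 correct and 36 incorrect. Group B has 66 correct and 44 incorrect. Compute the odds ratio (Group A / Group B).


Odds_A = 59/36 = 1.6389
Odds_B = 66/44 = 1.5
OR = Odds_A / Odds_B = 1.6389 / 1.5
Exactly, OR = (59 * 44) / (36 * 66) = 2596 / 2376
OR = 1.0926

1.0926


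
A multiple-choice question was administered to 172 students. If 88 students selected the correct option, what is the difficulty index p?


Item difficulty p = number correct / total examinees
p = 88 / 172
p = 0.5116

0.5116


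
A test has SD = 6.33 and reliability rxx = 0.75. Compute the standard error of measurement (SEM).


SEM = SD * sqrt(1 - rxx)
SEM = 6.33 * sqrt(1 - 0.75)
SEM = 6.33 * sqrt(0.25) = 6.33 * 0.5
SEM = 3.165

3.165


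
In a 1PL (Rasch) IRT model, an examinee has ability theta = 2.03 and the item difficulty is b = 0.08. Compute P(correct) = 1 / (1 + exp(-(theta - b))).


theta - b = 2.03 - 0.08 = 1.95
exp(-(theta - b)) = exp(-1.95) = 0.1423
P = 1 / (1 + 0.1423)
P = 0.8754

0.8754


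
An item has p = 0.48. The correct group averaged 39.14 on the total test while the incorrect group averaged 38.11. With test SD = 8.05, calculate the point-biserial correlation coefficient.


q = 1 - p = 0.52
rpb = ((M1 - M0) / SD) * sqrt(p * q)
rpb = ((39.14 - 38.11) / 8.05) * sqrt(0.48 * 0.52)
rpb = 0.0639

0.0639


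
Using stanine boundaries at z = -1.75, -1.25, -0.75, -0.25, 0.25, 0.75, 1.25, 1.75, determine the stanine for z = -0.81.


Stanine boundaries: [-1.75, -1.25, -0.75, -0.25, 0.25, 0.75, 1.25, 1.75]
z = -0.81
Check each boundary:
  z >= -1.75 -> could be stanine 2
  z >= -1.25 -> could be stanine 3
  z < -0.75
  z < -0.25
  z < 0.25
  z < 0.75
  z < 1.25
  z < 1.75
Highest qualifying boundary gives stanine = 3

3


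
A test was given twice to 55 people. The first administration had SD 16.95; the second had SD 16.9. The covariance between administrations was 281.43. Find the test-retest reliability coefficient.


r = cov(X,Y) / (SD_X * SD_Y)
r = 281.43 / (16.95 * 16.9)
r = 281.43 / 286.455
r = 0.9825

0.9825


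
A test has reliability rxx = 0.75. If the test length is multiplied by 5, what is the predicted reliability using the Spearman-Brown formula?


r_new = (n * rxx) / (1 + (n-1) * rxx)
r_new = (5 * 0.75) / (1 + 4 * 0.75)
r_new = 3.75 / 4.0
r_new = 0.9375

0.9375


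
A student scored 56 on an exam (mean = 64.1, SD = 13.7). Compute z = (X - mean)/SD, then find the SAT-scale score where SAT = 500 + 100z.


z = (X - mean) / SD = (56 - 64.1) / 13.7
z = -8.1 / 13.7
z = -0.5912
SAT-scale = SAT = 500 + 100z
Carry z at full precision (z = -8.1 / 13.7) into the conversion:
SAT-scale = 500 + 100 * (-8.1 / 13.7) = 500 + -810 / 13.7
SAT-scale = 500 + -59.1241
SAT-scale = 440.8759

440.8759


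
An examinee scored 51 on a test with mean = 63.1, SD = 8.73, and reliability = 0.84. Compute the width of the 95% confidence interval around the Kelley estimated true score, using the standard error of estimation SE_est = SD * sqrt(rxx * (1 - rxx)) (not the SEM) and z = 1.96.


True score estimate = 0.84*51 + 0.16*63.1 = 52.936
SE_est = SD * sqrt(rxx * (1 - rxx)) = 8.73 * sqrt(0.84 * 0.16) = 8.73 * sqrt(0.1344) = 3.200471
CI = T_est +/- z * SE_est, so width = 2 * z * SE_est = 2 * 1.96 * 3.200471
Width = 12.5458

12.5458


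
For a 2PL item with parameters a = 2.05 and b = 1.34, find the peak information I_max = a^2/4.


For 2PL, max info at theta = b = 1.34
I_max = a^2 / 4 = 2.05^2 / 4
= 4.2025 / 4
I_max = 1.0506

1.0506


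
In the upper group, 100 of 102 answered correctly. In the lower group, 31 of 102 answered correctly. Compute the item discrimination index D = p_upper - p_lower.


p_upper = 100/102 = 0.9804
p_lower = 31/102 = 0.3039
D = 0.9804 - 0.3039 = 0.6765

0.6765


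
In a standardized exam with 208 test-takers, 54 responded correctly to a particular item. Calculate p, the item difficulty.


Item difficulty p = number correct / total examinees
p = 54 / 208
p = 0.2596

0.2596


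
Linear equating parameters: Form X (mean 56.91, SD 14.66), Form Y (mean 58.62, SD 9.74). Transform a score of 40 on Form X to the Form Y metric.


slope = SD_Y / SD_X = 9.74 / 14.66 ~ 0.6644
intercept = mean_Y - slope * mean_X = 58.62 - (9.74 / 14.66) * 56.91 ~ 20.8094
Y = slope * X + intercept. To avoid rounding drift from the rounded slope/intercept, evaluate the equivalent form Y = mean_Y + SD_Y * (X - mean_X) / SD_X at full precision:
Y = 58.62 + 9.74 * (40 - 56.91) / 14.66
Y = 58.62 - 9.74 * 16.91 / 14.66
Y = 58.62 - 164.7034 / 14.66
Y = 58.62 - 11.2349
Y = 47.3851

47.3851


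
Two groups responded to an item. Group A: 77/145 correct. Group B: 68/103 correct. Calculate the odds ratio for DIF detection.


Odds_A = 77/68 = 1.1324
Odds_B = 68/35 = 1.9429
OR = Odds_A / Odds_B = 1.1324 / 1.9429
Exactly, OR = (77 * 35) / (68 * 68) = 2695 / 4624
OR = 0.5828

0.5828


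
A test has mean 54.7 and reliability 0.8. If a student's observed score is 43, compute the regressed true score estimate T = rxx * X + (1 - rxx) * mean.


T_est = rxx * X + (1 - rxx) * mean
T_est = 0.8 * 43 + 0.2 * 54.7
T_est = 34.4 + 10.94
T_est = 45.34

45.34


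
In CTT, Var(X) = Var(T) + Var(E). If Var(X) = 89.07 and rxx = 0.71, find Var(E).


var_true = rxx * var_obs = 0.71 * 89.07 = 63.2397
var_error = var_obs - var_true
var_error = 89.07 - 63.2397
var_error = 25.8303

25.8303


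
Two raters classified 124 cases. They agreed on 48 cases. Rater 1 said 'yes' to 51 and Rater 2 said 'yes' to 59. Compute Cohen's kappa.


P_o = 48/124 = 0.387097
P_e = (51*59 + 73*65) / 15376 = 0.504292
kappa = (P_o - P_e) / (1 - P_e)
kappa = (0.387097 - 0.504292) / (1 - 0.504292)
kappa = -0.2364

-0.2364


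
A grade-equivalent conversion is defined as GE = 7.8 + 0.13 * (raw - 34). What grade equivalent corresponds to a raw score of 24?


raw - median = 24 - 34 = -10
slope * diff = 0.13 * -10 = -1.3
GE = 7.8 + -1.3
GE = 6.5

6.5


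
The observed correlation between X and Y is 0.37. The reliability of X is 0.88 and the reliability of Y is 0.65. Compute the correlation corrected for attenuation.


r_corrected = rxy / sqrt(rxx * ryy)
= 0.37 / sqrt(0.88 * 0.65)
= 0.37 / sqrt(0.572)
= 0.37 / 0.756307
r_corrected = 0.4892

0.4892


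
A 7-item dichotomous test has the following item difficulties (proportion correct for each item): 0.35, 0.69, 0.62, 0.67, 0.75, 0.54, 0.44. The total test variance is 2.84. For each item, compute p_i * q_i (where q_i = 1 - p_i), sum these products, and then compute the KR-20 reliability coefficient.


For each item, compute p_i * q_i:
  Item 1: 0.35 * 0.65 = 0.2275
  Item 2: 0.69 * 0.31 = 0.2139
  Item 3: 0.62 * 0.38 = 0.2356
  Item 4: 0.67 * 0.33 = 0.2211
  Item 5: 0.75 * 0.25 = 0.1875
  Item 6: 0.54 * 0.46 = 0.2484
  Item 7: 0.44 * 0.56 = 0.2464
Sum(p_i * q_i) = 0.2275 + 0.2139 + 0.2356 + 0.2211 + 0.1875 + 0.2484 + 0.2464 = 1.5804
KR-20 = (k/(k-1)) * (1 - Sum(p_i*q_i) / Var_total)
= (7/6) * (1 - 1.5804/2.84)
= 1.1667 * 0.4435
KR-20 = 0.5174

0.5174


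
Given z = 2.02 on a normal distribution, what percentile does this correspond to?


CDF(z) = 0.5 * (1 + erf(z/sqrt(2)))
erf(1.4284) = 0.9566
CDF = 0.9783
Percentile rank = 0.9783 * 100 = 97.83

97.83


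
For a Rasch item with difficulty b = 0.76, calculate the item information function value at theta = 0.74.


P = 1/(1+exp(-(0.74-0.76))) = 0.495
I = P*(1-P) = 0.495 * 0.505
I = 0.25

0.25


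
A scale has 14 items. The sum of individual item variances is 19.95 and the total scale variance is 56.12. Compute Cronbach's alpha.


alpha = (k/(k-1)) * (1 - sum(si^2)/s_total^2)
= (14/13) * (1 - 19.95/56.12)
alpha = 0.6941

0.6941


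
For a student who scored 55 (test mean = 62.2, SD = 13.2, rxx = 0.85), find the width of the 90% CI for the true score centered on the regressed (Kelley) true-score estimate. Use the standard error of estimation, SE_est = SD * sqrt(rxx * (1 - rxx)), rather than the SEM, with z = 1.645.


True score estimate = 0.85*55 + 0.15*62.2 = 56.08
SE_est = SD * sqrt(rxx * (1 - rxx)) = 13.2 * sqrt(0.85 * 0.15) = 13.2 * sqrt(0.1275) = 4.713343
CI = T_est +/- z * SE_est, so width = 2 * z * SE_est = 2 * 1.645 * 4.713343
Width = 15.5069

15.5069


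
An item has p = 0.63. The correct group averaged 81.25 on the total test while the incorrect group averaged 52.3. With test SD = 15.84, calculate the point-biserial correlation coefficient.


q = 1 - p = 0.37
rpb = ((M1 - M0) / SD) * sqrt(p * q)
rpb = ((81.25 - 52.3) / 15.84) * sqrt(0.63 * 0.37)
rpb = 0.8824

0.8824


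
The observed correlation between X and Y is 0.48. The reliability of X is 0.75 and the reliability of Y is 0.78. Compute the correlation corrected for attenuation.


r_corrected = rxy / sqrt(rxx * ryy)
= 0.48 / sqrt(0.75 * 0.78)
= 0.48 / sqrt(0.585)
= 0.48 / 0.764853
r_corrected = 0.6276

0.6276


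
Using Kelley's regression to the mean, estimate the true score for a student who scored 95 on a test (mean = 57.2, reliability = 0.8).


T_est = rxx * X + (1 - rxx) * mean
T_est = 0.8 * 95 + 0.2 * 57.2
T_est = 76.0 + 11.44
T_est = 87.44

87.44


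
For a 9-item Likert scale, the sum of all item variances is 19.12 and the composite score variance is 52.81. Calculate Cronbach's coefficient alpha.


alpha = (k/(k-1)) * (1 - sum(si^2)/s_total^2)
= (9/8) * (1 - 19.12/52.81)
alpha = 0.7177

0.7177


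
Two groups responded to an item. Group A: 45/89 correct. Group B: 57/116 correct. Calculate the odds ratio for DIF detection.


Odds_A = 45/44 = 1.0227
Odds_B = 57/59 = 0.9661
OR = Odds_A / Odds_B = 1.0227 / 0.9661
Exactly, OR = (45 * 59) / (44 * 57) = 2655 / 2508
OR = 1.0586

1.0586


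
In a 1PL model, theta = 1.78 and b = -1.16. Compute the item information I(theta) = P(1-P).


P = 1/(1+exp(-(1.78--1.16))) = 0.9498
I = P*(1-P) = 0.9498 * 0.0502
I = 0.0477

0.0477


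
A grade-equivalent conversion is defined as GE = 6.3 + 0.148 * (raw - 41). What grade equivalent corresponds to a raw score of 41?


raw - median = 41 - 41 = 0
slope * diff = 0.148 * 0 = 0.0
GE = 6.3 + 0.0
GE = 6.3

6.3


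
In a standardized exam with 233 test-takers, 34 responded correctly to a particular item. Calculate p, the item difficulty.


Item difficulty p = number correct / total examinees
p = 34 / 233
p = 0.1459

0.1459


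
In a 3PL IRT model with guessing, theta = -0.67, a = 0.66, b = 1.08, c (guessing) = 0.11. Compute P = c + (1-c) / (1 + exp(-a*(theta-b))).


logit = 0.66*(-0.67 - 1.08) = -1.155
P* = 1/(1 + exp(--1.155)) = 0.2396
P = 0.11 + (1 - 0.11) * 0.2396
P = 0.3232

0.3232


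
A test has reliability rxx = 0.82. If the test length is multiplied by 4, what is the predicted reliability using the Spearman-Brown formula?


r_new = (n * rxx) / (1 + (n-1) * rxx)
r_new = (4 * 0.82) / (1 + 3 * 0.82)
r_new = 3.28 / 3.46
r_new = 0.948

0.948


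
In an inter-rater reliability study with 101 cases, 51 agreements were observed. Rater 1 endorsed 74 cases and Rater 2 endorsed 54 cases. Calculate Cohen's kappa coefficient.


P_o = 51/101 = 0.50495
P_e = (74*54 + 27*47) / 10201 = 0.516126
kappa = (P_o - P_e) / (1 - P_e)
kappa = (0.50495 - 0.516126) / (1 - 0.516126)
kappa = -0.0231

-0.0231


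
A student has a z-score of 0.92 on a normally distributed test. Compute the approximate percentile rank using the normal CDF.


CDF(z) = 0.5 * (1 + erf(z/sqrt(2)))
erf(0.6505) = 0.6424
CDF = 0.8212
Percentile rank = 0.8212 * 100 = 82.12

82.12


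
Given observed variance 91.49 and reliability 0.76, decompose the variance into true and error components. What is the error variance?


var_true = rxx * var_obs = 0.76 * 91.49 = 69.5324
var_error = var_obs - var_true
var_error = 91.49 - 69.5324
var_error = 21.9576

21.9576


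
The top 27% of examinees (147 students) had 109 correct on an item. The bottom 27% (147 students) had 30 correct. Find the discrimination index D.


p_upper = 109/147 = 0.7415
p_lower = 30/147 = 0.2041
D = 0.7415 - 0.2041 = 0.5374

0.5374


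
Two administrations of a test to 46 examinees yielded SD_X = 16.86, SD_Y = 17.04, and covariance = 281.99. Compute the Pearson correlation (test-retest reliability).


r = cov(X,Y) / (SD_X * SD_Y)
r = 281.99 / (16.86 * 17.04)
r = 281.99 / 287.2944
r = 0.9815

0.9815


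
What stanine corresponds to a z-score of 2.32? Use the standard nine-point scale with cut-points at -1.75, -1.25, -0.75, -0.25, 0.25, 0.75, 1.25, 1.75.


Stanine boundaries: [-1.75, -1.25, -0.75, -0.25, 0.25, 0.75, 1.25, 1.75]
z = 2.32
Check each boundary:
  z >= -1.75 -> could be stanine 2
  z >= -1.25 -> could be stanine 3
  z >= -0.75 -> could be stanine 4
  z >= -0.25 -> could be stanine 5
  z >= 0.25 -> could be stanine 6
  z >= 0.75 -> could be stanine 7
  z >= 1.25 -> could be stanine 8
  z >= 1.75 -> could be stanine 9
Highest qualifying boundary gives stanine = 9

9


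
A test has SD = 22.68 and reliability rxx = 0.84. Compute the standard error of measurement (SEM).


SEM = SD * sqrt(1 - rxx)
SEM = 22.68 * sqrt(1 - 0.84)
SEM = 22.68 * sqrt(0.16) = 22.68 * 0.4
SEM = 9.072

9.072


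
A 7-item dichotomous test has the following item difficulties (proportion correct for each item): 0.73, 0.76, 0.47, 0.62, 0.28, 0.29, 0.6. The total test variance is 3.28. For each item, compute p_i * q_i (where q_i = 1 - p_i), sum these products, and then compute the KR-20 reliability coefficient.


For each item, compute p_i * q_i:
  Item 1: 0.73 * 0.27 = 0.1971
  Item 2: 0.76 * 0.24 = 0.1824
  Item 3: 0.47 * 0.53 = 0.2491
  Item 4: 0.62 * 0.38 = 0.2356
  Item 5: 0.28 * 0.72 = 0.2016
  Item 6: 0.29 * 0.71 = 0.2059
  Item 7: 0.6 * 0.4 = 0.24
Sum(p_i * q_i) = 0.1971 + 0.1824 + 0.2491 + 0.2356 + 0.2016 + 0.2059 + 0.24 = 1.5117
KR-20 = (k/(k-1)) * (1 - Sum(p_i*q_i) / Var_total)
= (7/6) * (1 - 1.5117/3.28)
= 1.1667 * 0.5391
KR-20 = 0.629

0.629


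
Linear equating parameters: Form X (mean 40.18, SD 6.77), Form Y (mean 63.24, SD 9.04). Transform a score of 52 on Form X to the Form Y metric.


slope = SD_Y / SD_X = 9.04 / 6.77 ~ 1.3353
intercept = mean_Y - slope * mean_X = 63.24 - (9.04 / 6.77) * 40.18 ~ 9.5875
Y = slope * X + intercept. To avoid rounding drift from the rounded slope/intercept, evaluate the equivalent form Y = mean_Y + SD_Y * (X - mean_X) / SD_X at full precision:
Y = 63.24 + 9.04 * (52 - 40.18) / 6.77
Y = 63.24 + 9.04 * 11.82 / 6.77
Y = 63.24 + 106.8528 / 6.77
Y = 63.24 + 15.7833
Y = 79.0233

79.0233


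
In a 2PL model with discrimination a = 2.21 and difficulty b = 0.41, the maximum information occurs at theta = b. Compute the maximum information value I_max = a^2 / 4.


For 2PL, max info at theta = b = 0.41
I_max = a^2 / 4 = 2.21^2 / 4
= 4.8841 / 4
I_max = 1.221

1.221


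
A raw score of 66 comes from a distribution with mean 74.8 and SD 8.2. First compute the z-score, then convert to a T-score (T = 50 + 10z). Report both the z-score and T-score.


z = (X - mean) / SD = (66 - 74.8) / 8.2
z = -8.8 / 8.2
z = -1.0732
T-score = T = 50 + 10z
Carry z at full precision (z = -8.8 / 8.2) into the conversion:
T-score = 50 + 10 * (-8.8 / 8.2) = 50 + -88 / 8.2
T-score = 50 + -10.7317
T-score = 39.2683

39.2683


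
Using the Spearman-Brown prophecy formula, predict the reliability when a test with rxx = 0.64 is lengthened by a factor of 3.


r_new = (n * rxx) / (1 + (n-1) * rxx)
r_new = (3 * 0.64) / (1 + 2 * 0.64)
r_new = 1.92 / 2.28
r_new = 0.8421

0.8421


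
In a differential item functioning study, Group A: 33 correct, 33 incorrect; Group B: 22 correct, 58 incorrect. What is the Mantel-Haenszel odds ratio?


Odds_A = 33/33 = 1.0
Odds_B = 22/58 = 0.3793
OR = Odds_A / Odds_B = 1.0 / 0.3793
Exactly, OR = (33 * 58) / (33 * 22) = 1914 / 726
OR = 2.6364

2.6364


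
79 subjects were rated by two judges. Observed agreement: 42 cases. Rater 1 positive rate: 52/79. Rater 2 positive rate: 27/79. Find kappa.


P_o = 42/79 = 0.531646
P_e = (52*27 + 27*52) / 6241 = 0.449928
kappa = (P_o - P_e) / (1 - P_e)
kappa = (0.531646 - 0.449928) / (1 - 0.449928)
kappa = 0.1486

0.1486


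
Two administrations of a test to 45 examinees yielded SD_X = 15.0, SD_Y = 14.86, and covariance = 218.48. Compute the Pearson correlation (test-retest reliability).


r = cov(X,Y) / (SD_X * SD_Y)
r = 218.48 / (15.0 * 14.86)
r = 218.48 / 222.9
r = 0.9802

0.9802


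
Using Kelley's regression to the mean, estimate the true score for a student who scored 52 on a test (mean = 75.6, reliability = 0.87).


T_est = rxx * X + (1 - rxx) * mean
T_est = 0.87 * 52 + 0.13 * 75.6
T_est = 45.24 + 9.828
T_est = 55.068

55.068


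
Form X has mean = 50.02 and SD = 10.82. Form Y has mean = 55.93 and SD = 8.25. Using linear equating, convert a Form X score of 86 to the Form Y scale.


slope = SD_Y / SD_X = 8.25 / 10.82 ~ 0.7625
intercept = mean_Y - slope * mean_X = 55.93 - (8.25 / 10.82) * 50.02 ~ 17.7909
Y = slope * X + intercept. To avoid rounding drift from the rounded slope/intercept, evaluate the equivalent form Y = mean_Y + SD_Y * (X - mean_X) / SD_X at full precision:
Y = 55.93 + 8.25 * (86 - 50.02) / 10.82
Y = 55.93 + 8.25 * 35.98 / 10.82
Y = 55.93 + 296.835 / 10.82
Y = 55.93 + 27.4339
Y = 83.3639

83.3639


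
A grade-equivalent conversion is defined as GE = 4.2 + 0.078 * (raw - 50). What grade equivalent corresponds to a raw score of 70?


raw - median = 70 - 50 = 20
slope * diff = 0.078 * 20 = 1.56
GE = 4.2 + 1.56
GE = 5.76

5.76


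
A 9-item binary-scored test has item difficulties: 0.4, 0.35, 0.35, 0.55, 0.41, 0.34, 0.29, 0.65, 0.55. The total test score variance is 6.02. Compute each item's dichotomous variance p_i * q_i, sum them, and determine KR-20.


For each item, compute p_i * q_i:
  Item 1: 0.4 * 0.6 = 0.24
  Item 2: 0.35 * 0.65 = 0.2275
  Item 3: 0.35 * 0.65 = 0.2275
  Item 4: 0.55 * 0.45 = 0.2475
  Item 5: 0.41 * 0.59 = 0.2419
  Item 6: 0.34 * 0.66 = 0.2244
  Item 7: 0.29 * 0.71 = 0.2059
  Item 8: 0.65 * 0.35 = 0.2275
  Item 9: 0.55 * 0.45 = 0.2475
Sum(p_i * q_i) = 0.24 + 0.2275 + 0.2275 + 0.2475 + 0.2419 + 0.2244 + 0.2059 + 0.2275 + 0.2475 = 2.0897
KR-20 = (k/(k-1)) * (1 - Sum(p_i*q_i) / Var_total)
= (9/8) * (1 - 2.0897/6.02)
= 1.125 * 0.6529
KR-20 = 0.7345

0.7345


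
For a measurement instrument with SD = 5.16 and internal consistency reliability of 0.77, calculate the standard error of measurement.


SEM = SD * sqrt(1 - rxx)
SEM = 5.16 * sqrt(1 - 0.77)
SEM = 5.16 * sqrt(0.23) = 5.16 * 0.479583
SEM = 2.4746

2.4746


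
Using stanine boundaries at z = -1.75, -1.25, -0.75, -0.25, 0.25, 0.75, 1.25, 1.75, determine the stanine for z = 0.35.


Stanine boundaries: [-1.75, -1.25, -0.75, -0.25, 0.25, 0.75, 1.25, 1.75]
z = 0.35
Check each boundary:
  z >= -1.75 -> could be stanine 2
  z >= -1.25 -> could be stanine 3
  z >= -0.75 -> could be stanine 4
  z >= -0.25 -> could be stanine 5
  z >= 0.25 -> could be stanine 6
  z < 0.75
  z < 1.25
  z < 1.75
Highest qualifying boundary gives stanine = 6

6


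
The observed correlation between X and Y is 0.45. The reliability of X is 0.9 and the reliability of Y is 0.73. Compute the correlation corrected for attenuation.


r_corrected = rxy / sqrt(rxx * ryy)
= 0.45 / sqrt(0.9 * 0.73)
= 0.45 / sqrt(0.657)
= 0.45 / 0.810555
r_corrected = 0.5552

0.5552


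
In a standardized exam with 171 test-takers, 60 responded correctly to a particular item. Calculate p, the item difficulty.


Item difficulty p = number correct / total examinees
p = 60 / 171
p = 0.3509

0.3509


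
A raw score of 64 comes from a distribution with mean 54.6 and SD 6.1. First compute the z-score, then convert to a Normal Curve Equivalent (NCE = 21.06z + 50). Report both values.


z = (X - mean) / SD = (64 - 54.6) / 6.1
z = 9.4 / 6.1
z = 1.541
NCE = NCE = 21.06z + 50
Carry z at full precision (z = 9.4 / 6.1) into the conversion:
NCE = 21.06 * (9.4 / 6.1) + 50 = 197.964 / 6.1 + 50
NCE = 32.4531 + 50
NCE = 82.4531

82.4531


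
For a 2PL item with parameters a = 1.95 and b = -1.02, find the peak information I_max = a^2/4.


For 2PL, max info at theta = b = -1.02
I_max = a^2 / 4 = 1.95^2 / 4
= 3.8025 / 4
I_max = 0.9506

0.9506


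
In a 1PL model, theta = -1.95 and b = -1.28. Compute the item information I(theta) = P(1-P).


P = 1/(1+exp(-(-1.95--1.28))) = 0.3385
I = P*(1-P) = 0.3385 * 0.6615
I = 0.2239

0.2239


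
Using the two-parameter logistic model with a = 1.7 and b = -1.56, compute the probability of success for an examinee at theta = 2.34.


a*(theta - b) = 1.7 * (2.34 - -1.56) = 6.63
exp(-6.63) = 0.0013
P = 1 / (1 + 0.0013)
P = 0.9987

0.9987


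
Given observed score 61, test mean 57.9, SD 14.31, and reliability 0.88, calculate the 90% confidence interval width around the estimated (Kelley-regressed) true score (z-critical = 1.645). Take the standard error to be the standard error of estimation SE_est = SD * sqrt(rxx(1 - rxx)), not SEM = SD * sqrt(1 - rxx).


True score estimate = 0.88*61 + 0.12*57.9 = 60.628
SE_est = SD * sqrt(rxx * (1 - rxx)) = 14.31 * sqrt(0.88 * 0.12) = 14.31 * sqrt(0.1056) = 4.6502
CI = T_est +/- z * SE_est, so width = 2 * z * SE_est = 2 * 1.645 * 4.6502
Width = 15.2992

15.2992


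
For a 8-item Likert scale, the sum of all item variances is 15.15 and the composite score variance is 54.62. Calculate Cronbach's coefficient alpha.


alpha = (k/(k-1)) * (1 - sum(si^2)/s_total^2)
= (8/7) * (1 - 15.15/54.62)
alpha = 0.8259

0.8259


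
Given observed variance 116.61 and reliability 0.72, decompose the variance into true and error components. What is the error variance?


var_true = rxx * var_obs = 0.72 * 116.61 = 83.9592
var_error = var_obs - var_true
var_error = 116.61 - 83.9592
var_error = 32.6508

32.6508


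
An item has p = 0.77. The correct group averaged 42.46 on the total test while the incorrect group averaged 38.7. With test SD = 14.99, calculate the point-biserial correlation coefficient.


q = 1 - p = 0.23
rpb = ((M1 - M0) / SD) * sqrt(p * q)
rpb = ((42.46 - 38.7) / 14.99) * sqrt(0.77 * 0.23)
rpb = 0.1056

0.1056


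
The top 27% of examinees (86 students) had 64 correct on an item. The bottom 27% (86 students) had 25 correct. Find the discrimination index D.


p_upper = 64/86 = 0.7442
p_lower = 25/86 = 0.2907
D = 0.7442 - 0.2907 = 0.4535

0.4535


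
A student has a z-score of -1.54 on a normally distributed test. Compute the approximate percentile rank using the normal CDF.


CDF(z) = 0.5 * (1 + erf(z/sqrt(2)))
erf(-1.0889) = -0.8764
CDF = 0.0618
Percentile rank = 0.0618 * 100 = 6.18

6.18


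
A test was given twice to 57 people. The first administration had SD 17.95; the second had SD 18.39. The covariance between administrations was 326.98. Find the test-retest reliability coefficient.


r = cov(X,Y) / (SD_X * SD_Y)
r = 326.98 / (17.95 * 18.39)
r = 326.98 / 330.1005
r = 0.9905

0.9905


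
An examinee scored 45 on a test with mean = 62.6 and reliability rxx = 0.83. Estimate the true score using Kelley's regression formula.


T_est = rxx * X + (1 - rxx) * mean
T_est = 0.83 * 45 + 0.17 * 62.6
T_est = 37.35 + 10.642
T_est = 47.992

47.992


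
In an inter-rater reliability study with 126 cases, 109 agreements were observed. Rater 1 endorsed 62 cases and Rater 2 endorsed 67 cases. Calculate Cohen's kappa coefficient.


P_o = 109/126 = 0.865079
P_e = (62*67 + 64*59) / 15876 = 0.499496
kappa = (P_o - P_e) / (1 - P_e)
kappa = (0.865079 - 0.499496) / (1 - 0.499496)
kappa = 0.7304

0.7304


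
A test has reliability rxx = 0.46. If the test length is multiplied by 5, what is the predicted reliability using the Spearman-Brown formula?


r_new = (n * rxx) / (1 + (n-1) * rxx)
r_new = (5 * 0.46) / (1 + 4 * 0.46)
r_new = 2.3 / 2.84
r_new = 0.8099

0.8099


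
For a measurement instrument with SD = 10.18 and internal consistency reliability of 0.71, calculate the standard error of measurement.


SEM = SD * sqrt(1 - rxx)
SEM = 10.18 * sqrt(1 - 0.71)
SEM = 10.18 * sqrt(0.29) = 10.18 * 0.538516
SEM = 5.4821

5.4821


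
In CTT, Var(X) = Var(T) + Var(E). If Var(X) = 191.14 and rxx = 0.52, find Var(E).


var_true = rxx * var_obs = 0.52 * 191.14 = 99.3928
var_error = var_obs - var_true
var_error = 191.14 - 99.3928
var_error = 91.7472

91.7472


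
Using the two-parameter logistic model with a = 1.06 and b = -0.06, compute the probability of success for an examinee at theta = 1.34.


a*(theta - b) = 1.06 * (1.34 - -0.06) = 1.484
exp(-1.484) = 0.2267
P = 1 / (1 + 0.2267)
P = 0.8152

0.8152


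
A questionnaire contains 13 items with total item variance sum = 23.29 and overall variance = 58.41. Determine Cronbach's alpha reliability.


alpha = (k/(k-1)) * (1 - sum(si^2)/s_total^2)
= (13/12) * (1 - 23.29/58.41)
alpha = 0.6514

0.6514


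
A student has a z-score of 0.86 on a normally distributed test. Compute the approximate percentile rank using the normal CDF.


CDF(z) = 0.5 * (1 + erf(z/sqrt(2)))
erf(0.6081) = 0.6102
CDF = 0.8051
Percentile rank = 0.8051 * 100 = 80.51

80.51


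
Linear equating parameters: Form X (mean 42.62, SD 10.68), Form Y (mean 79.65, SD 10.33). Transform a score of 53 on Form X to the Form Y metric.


slope = SD_Y / SD_X = 10.33 / 10.68 ~ 0.9672
intercept = mean_Y - slope * mean_X = 79.65 - (10.33 / 10.68) * 42.62 ~ 38.4267
Y = slope * X + intercept. To avoid rounding drift from the rounded slope/intercept, evaluate the equivalent form Y = mean_Y + SD_Y * (X - mean_X) / SD_X at full precision:
Y = 79.65 + 10.33 * (53 - 42.62) / 10.68
Y = 79.65 + 10.33 * 10.38 / 10.68
Y = 79.65 + 107.2254 / 10.68
Y = 79.65 + 10.0398
Y = 89.6898

89.6898


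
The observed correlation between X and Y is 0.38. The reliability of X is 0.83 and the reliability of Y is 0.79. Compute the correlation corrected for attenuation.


r_corrected = rxy / sqrt(rxx * ryy)
= 0.38 / sqrt(0.83 * 0.79)
= 0.38 / sqrt(0.6557)
= 0.38 / 0.809753
r_corrected = 0.4693

0.4693


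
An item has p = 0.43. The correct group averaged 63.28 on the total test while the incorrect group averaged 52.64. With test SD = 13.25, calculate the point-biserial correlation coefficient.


q = 1 - p = 0.57
rpb = ((M1 - M0) / SD) * sqrt(p * q)
rpb = ((63.28 - 52.64) / 13.25) * sqrt(0.43 * 0.57)
rpb = 0.3976

0.3976


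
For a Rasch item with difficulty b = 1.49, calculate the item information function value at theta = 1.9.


P = 1/(1+exp(-(1.9-1.49))) = 0.6011
I = P*(1-P) = 0.6011 * 0.3989
I = 0.2398

0.2398


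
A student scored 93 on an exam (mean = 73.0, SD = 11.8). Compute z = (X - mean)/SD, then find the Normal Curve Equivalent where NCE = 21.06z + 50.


z = (X - mean) / SD = (93 - 73.0) / 11.8
z = 20.0 / 11.8
z = 1.6949
NCE = NCE = 21.06z + 50
Carry z at full precision (z = 20.0 / 11.8) into the conversion:
NCE = 21.06 * (20.0 / 11.8) + 50 = 421.2 / 11.8 + 50
NCE = 35.6949 + 50
NCE = 85.6949

85.6949


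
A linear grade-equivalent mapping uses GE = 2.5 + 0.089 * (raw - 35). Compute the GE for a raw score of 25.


raw - median = 25 - 35 = -10
slope * diff = 0.089 * -10 = -0.89
GE = 2.5 + -0.89
GE = 1.61

1.61


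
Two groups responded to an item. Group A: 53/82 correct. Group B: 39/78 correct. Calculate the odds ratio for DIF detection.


Odds_A = 53/29 = 1.8276
Odds_B = 39/39 = 1.0
OR = Odds_A / Odds_B = 1.8276 / 1.0
Exactly, OR = (53 * 39) / (29 * 39) = 2067 / 1131
OR = 1.8276

1.8276


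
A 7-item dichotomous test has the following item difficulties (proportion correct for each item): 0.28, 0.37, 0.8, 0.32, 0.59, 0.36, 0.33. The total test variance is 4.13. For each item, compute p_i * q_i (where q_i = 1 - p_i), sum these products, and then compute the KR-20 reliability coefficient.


For each item, compute p_i * q_i:
  Item 1: 0.28 * 0.72 = 0.2016
  Item 2: 0.37 * 0.63 = 0.2331
  Item 3: 0.8 * 0.2 = 0.16
  Item 4: 0.32 * 0.68 = 0.2176
  Item 5: 0.59 * 0.41 = 0.2419
  Item 6: 0.36 * 0.64 = 0.2304
  Item 7: 0.33 * 0.67 = 0.2211
Sum(p_i * q_i) = 0.2016 + 0.2331 + 0.16 + 0.2176 + 0.2419 + 0.2304 + 0.2211 = 1.5057
KR-20 = (k/(k-1)) * (1 - Sum(p_i*q_i) / Var_total)
= (7/6) * (1 - 1.5057/4.13)
= 1.1667 * 0.6354
KR-20 = 0.7413

0.7413


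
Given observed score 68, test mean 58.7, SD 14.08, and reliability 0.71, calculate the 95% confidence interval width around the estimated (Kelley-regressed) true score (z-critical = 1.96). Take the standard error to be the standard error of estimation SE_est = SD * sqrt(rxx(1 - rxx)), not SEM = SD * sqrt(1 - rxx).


True score estimate = 0.71*68 + 0.29*58.7 = 65.303
SE_est = SD * sqrt(rxx * (1 - rxx)) = 14.08 * sqrt(0.71 * 0.29) = 14.08 * sqrt(0.2059) = 6.38897
CI = T_est +/- z * SE_est, so width = 2 * z * SE_est = 2 * 1.96 * 6.38897
Width = 25.0448

25.0448


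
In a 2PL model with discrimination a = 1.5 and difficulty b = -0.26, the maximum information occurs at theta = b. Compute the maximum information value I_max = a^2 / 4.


For 2PL, max info at theta = b = -0.26
I_max = a^2 / 4 = 1.5^2 / 4
= 2.25 / 4
I_max = 0.5625

0.5625


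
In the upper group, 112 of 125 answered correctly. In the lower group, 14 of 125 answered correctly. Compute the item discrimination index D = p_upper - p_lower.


p_upper = 112/125 = 0.896
p_lower = 14/125 = 0.112
D = 0.896 - 0.112 = 0.784

0.784


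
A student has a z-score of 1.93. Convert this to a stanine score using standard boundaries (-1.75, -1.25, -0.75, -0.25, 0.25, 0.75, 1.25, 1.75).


Stanine boundaries: [-1.75, -1.25, -0.75, -0.25, 0.25, 0.75, 1.25, 1.75]
z = 1.93
Check each boundary:
  z >= -1.75 -> could be stanine 2
  z >= -1.25 -> could be stanine 3
  z >= -0.75 -> could be stanine 4
  z >= -0.25 -> could be stanine 5
  z >= 0.25 -> could be stanine 6
  z >= 0.75 -> could be stanine 7
  z >= 1.25 -> could be stanine 8
  z >= 1.75 -> could be stanine 9
Highest qualifying boundary gives stanine = 9

9


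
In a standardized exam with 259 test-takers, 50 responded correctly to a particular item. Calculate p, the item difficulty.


Item difficulty p = number correct / total examinees
p = 50 / 259
p = 0.1931

0.1931


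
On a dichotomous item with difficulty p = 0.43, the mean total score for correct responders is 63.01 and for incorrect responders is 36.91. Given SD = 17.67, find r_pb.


q = 1 - p = 0.57
rpb = ((M1 - M0) / SD) * sqrt(p * q)
rpb = ((63.01 - 36.91) / 17.67) * sqrt(0.43 * 0.57)
rpb = 0.7313

0.7313


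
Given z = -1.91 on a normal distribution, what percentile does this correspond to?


CDF(z) = 0.5 * (1 + erf(z/sqrt(2)))
erf(-1.3506) = -0.9439
CDF = 0.0281
Percentile rank = 0.0281 * 100 = 2.81

2.81


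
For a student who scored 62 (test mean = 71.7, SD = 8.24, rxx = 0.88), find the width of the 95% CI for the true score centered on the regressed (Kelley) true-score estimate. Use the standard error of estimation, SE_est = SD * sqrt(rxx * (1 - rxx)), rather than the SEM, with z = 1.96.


True score estimate = 0.88*62 + 0.12*71.7 = 63.164
SE_est = SD * sqrt(rxx * (1 - rxx)) = 8.24 * sqrt(0.88 * 0.12) = 8.24 * sqrt(0.1056) = 2.677683
CI = T_est +/- z * SE_est, so width = 2 * z * SE_est = 2 * 1.96 * 2.677683
Width = 10.4965

10.4965


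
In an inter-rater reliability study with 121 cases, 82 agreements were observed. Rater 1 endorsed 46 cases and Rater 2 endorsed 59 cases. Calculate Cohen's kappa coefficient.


P_o = 82/121 = 0.677686
P_e = (46*59 + 75*62) / 14641 = 0.502971
kappa = (P_o - P_e) / (1 - P_e)
kappa = (0.677686 - 0.502971) / (1 - 0.502971)
kappa = 0.3515

0.3515


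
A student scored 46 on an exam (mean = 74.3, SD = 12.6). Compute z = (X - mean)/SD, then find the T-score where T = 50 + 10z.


z = (X - mean) / SD = (46 - 74.3) / 12.6
z = -28.3 / 12.6
z = -2.246
T-score = T = 50 + 10z
Carry z at full precision (z = -28.3 / 12.6) into the conversion:
T-score = 50 + 10 * (-28.3 / 12.6) = 50 + -283 / 12.6
T-score = 50 + -22.4603
T-score = 27.5397

27.5397


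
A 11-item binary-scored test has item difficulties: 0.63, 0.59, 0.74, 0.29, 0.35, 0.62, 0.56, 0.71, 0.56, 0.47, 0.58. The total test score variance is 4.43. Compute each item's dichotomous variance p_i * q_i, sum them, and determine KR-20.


For each item, compute p_i * q_i:
  Item 1: 0.63 * 0.37 = 0.2331
  Item 2: 0.59 * 0.41 = 0.2419
  Item 3: 0.74 * 0.26 = 0.1924
  Item 4: 0.29 * 0.71 = 0.2059
  Item 5: 0.35 * 0.65 = 0.2275
  Item 6: 0.62 * 0.38 = 0.2356
  Item 7: 0.56 * 0.44 = 0.2464
  Item 8: 0.71 * 0.29 = 0.2059
  Item 9: 0.56 * 0.44 = 0.2464
  Item 10: 0.47 * 0.53 = 0.2491
  Item 11: 0.58 * 0.42 = 0.2436
Sum(p_i * q_i) = 0.2331 + 0.2419 + 0.1924 + 0.2059 + 0.2275 + 0.2356 + 0.2464 + 0.2059 + 0.2464 + 0.2491 + 0.2436 = 2.5278
KR-20 = (k/(k-1)) * (1 - Sum(p_i*q_i) / Var_total)
= (11/10) * (1 - 2.5278/4.43)
= 1.1 * 0.4294
KR-20 = 0.4723

0.4723


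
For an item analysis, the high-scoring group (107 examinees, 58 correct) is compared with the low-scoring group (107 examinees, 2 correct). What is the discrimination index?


p_upper = 58/107 = 0.5421
p_lower = 2/107 = 0.0187
D = 0.5421 - 0.0187 = 0.5234

0.5234


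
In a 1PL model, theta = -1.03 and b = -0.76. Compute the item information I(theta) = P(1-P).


P = 1/(1+exp(-(-1.03--0.76))) = 0.4329
I = P*(1-P) = 0.4329 * 0.5671
I = 0.2455

0.2455


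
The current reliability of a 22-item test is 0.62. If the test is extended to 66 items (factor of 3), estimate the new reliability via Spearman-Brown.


r_new = (n * rxx) / (1 + (n-1) * rxx)
r_new = (3 * 0.62) / (1 + 2 * 0.62)
r_new = 1.86 / 2.24
r_new = 0.8304

0.8304


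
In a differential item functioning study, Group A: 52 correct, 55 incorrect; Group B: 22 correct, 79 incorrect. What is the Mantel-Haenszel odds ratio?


Odds_A = 52/55 = 0.9455
Odds_B = 22/79 = 0.2785
OR = Odds_A / Odds_B = 0.9455 / 0.2785
Exactly, OR = (52 * 79) / (55 * 22) = 4108 / 1210
OR = 3.395

3.395


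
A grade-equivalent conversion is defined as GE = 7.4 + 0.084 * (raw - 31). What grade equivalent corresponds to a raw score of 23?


raw - median = 23 - 31 = -8
slope * diff = 0.084 * -8 = -0.672
GE = 7.4 + -0.672
GE = 6.728

6.728


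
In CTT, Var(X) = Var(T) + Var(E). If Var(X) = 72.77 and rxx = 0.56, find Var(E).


var_true = rxx * var_obs = 0.56 * 72.77 = 40.7512
var_error = var_obs - var_true
var_error = 72.77 - 40.7512
var_error = 32.0188

32.0188


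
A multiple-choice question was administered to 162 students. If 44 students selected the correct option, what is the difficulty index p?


Item difficulty p = number correct / total examinees
p = 44 / 162
p = 0.2716

0.2716


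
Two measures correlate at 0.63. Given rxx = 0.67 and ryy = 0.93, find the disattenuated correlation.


r_corrected = rxy / sqrt(rxx * ryy)
= 0.63 / sqrt(0.67 * 0.93)
= 0.63 / sqrt(0.6231)
= 0.63 / 0.789367
r_corrected = 0.7981

0.7981


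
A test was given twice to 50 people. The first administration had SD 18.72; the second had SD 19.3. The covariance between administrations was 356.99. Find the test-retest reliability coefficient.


r = cov(X,Y) / (SD_X * SD_Y)
r = 356.99 / (18.72 * 19.3)
r = 356.99 / 361.296
r = 0.9881

0.9881


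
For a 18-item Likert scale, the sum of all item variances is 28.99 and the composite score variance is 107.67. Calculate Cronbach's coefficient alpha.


alpha = (k/(k-1)) * (1 - sum(si^2)/s_total^2)
= (18/17) * (1 - 28.99/107.67)
alpha = 0.7737

0.7737


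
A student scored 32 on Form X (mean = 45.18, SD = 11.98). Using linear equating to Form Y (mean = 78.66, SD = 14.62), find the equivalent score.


slope = SD_Y / SD_X = 14.62 / 11.98 ~ 1.2204
intercept = mean_Y - slope * mean_X = 78.66 - (14.62 / 11.98) * 45.18 ~ 23.5238
Y = slope * X + intercept. To avoid rounding drift from the rounded slope/intercept, evaluate the equivalent form Y = mean_Y + SD_Y * (X - mean_X) / SD_X at full precision:
Y = 78.66 + 14.62 * (32 - 45.18) / 11.98
Y = 78.66 - 14.62 * 13.18 / 11.98
Y = 78.66 - 192.6916 / 11.98
Y = 78.66 - 16.0844
Y = 62.5756

62.5756


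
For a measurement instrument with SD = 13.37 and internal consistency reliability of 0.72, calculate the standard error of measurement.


SEM = SD * sqrt(1 - rxx)
SEM = 13.37 * sqrt(1 - 0.72)
SEM = 13.37 * sqrt(0.28) = 13.37 * 0.52915
SEM = 7.0747

7.0747


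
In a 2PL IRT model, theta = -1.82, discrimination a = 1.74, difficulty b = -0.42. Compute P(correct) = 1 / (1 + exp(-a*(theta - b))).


a*(theta - b) = 1.74 * (-1.82 - -0.42) = -2.436
exp(--2.436) = 11.4272
P = 1 / (1 + 11.4272)
P = 0.0805

0.0805


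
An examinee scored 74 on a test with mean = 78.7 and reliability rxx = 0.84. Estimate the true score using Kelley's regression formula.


T_est = rxx * X + (1 - rxx) * mean
T_est = 0.84 * 74 + 0.16 * 78.7
T_est = 62.16 + 12.592
T_est = 74.752

74.752


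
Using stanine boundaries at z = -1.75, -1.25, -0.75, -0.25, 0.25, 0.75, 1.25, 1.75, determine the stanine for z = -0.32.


Stanine boundaries: [-1.75, -1.25, -0.75, -0.25, 0.25, 0.75, 1.25, 1.75]
z = -0.32
Check each boundary:
  z >= -1.75 -> could be stanine 2
  z >= -1.25 -> could be stanine 3
  z >= -0.75 -> could be stanine 4
  z < -0.25
  z < 0.25
  z < 0.75
  z < 1.25
  z < 1.75
Highest qualifying boundary gives stanine = 4

4
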